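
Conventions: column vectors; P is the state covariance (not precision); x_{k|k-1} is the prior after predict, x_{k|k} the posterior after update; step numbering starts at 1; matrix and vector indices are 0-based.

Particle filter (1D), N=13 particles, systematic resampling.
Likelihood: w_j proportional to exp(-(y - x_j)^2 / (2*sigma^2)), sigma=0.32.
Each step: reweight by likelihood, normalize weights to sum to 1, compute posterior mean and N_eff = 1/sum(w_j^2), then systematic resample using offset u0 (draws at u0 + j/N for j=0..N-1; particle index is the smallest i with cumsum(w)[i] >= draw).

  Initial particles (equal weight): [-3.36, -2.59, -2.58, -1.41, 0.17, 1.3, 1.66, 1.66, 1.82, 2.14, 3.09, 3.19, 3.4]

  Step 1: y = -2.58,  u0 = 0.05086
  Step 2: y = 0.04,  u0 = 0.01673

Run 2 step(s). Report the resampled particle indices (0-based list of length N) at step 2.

step 1: w=[0.0250, 0.4871, 0.4873, 0.0006, 0.0000, 0.0000, 0.0000, 0.0000, 0.0000, 0.0000, 0.0000, 0.0000, 0.0000]  mean=-2.6036  Neff=2.1037  idx=[1, 1, 1, 1, 1, 1, 2, 2, 2, 2, 2, 2, 2]
step 2: w=[0.0665, 0.0665, 0.0665, 0.0665, 0.0665, 0.0665, 0.0859, 0.0859, 0.0859, 0.0859, 0.0859, 0.0859, 0.0859]  mean=-2.5840  Neff=12.7973  idx=[0, 1, 2, 3, 4, 6, 6, 7, 8, 9, 10, 11, 12]

resampled_idx = [0, 1, 2, 3, 4, 6, 6, 7, 8, 9, 10, 11, 12]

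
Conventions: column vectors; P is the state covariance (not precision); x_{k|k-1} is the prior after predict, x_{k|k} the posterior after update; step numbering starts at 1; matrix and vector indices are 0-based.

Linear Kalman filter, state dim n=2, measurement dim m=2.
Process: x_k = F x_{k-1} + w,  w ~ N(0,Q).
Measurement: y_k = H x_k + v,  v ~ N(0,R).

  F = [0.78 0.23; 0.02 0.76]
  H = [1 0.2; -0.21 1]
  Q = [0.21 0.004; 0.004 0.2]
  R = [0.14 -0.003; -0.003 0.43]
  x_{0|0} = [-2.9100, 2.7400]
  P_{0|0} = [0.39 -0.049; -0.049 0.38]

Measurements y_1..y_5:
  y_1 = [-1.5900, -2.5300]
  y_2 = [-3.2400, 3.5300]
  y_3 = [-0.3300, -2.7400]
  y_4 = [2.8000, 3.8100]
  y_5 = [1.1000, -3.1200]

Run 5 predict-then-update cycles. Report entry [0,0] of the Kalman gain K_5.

step 1: x^-=[-1.6396, 2.0242]  P^-=[0.4498 0.0472; 0.0472 0.4182]  S=[0.6254 0.0314; 0.0314 0.8482]  K=[0.7385 -0.0830; 0.1854 0.4745]  nu=[-0.3552, -4.8985]  x^+=[-1.4952, -0.3658]  P^+=[0.1067 -0.0155; -0.0155 0.2002]
step 2: x^-=[-1.2504, -0.3079]  P^-=[0.2800 0.0314; 0.0314 0.3152]  S=[0.4451 0.0313; 0.0313 0.7444]  K=[0.6476 -0.0641; 0.1835 0.4069]  nu=[-1.9281, 3.5753]  x^+=[-2.7279, 0.7930]  P^+=[0.0928 -0.0100; -0.0100 0.1723]
step 3: x^-=[-1.9454, 0.5481]  P^-=[0.2720 0.0296; 0.0296 0.2993]  S=[0.4358 0.0281; 0.0281 0.7288]  K=[0.6418 -0.0625; 0.1798 0.3951]  nu=[1.5058, -3.6966]  x^+=[-0.7480, -0.6419]  P^+=[0.0919 -0.0095; -0.0095 0.1674]
step 4: x^-=[-0.7311, -0.5028]  P^-=[0.2714 0.0290; 0.0290 0.2964]  S=[0.4348 0.0271; 0.0271 0.7262]  K=[0.6413 -0.0624; 0.1786 0.3931]  nu=[3.6317, 4.1593]  x^+=[1.3382, 1.7809]  P^+=[0.0919 -0.0095; -0.0095 0.1665]
step 5: x^-=[1.4534, 1.3802]  P^-=[0.2713 0.0289; 0.0289 0.2959]  S=[0.4347 0.0269; 0.0269 0.7258]  K=[0.6413 -0.0625; 0.1783 0.3928]  nu=[-0.6295, -4.1950]  x^+=[1.3118, -0.3798]  P^+=[0.0919 -0.0095; -0.0095 0.1664]

K[0,0] = 0.6413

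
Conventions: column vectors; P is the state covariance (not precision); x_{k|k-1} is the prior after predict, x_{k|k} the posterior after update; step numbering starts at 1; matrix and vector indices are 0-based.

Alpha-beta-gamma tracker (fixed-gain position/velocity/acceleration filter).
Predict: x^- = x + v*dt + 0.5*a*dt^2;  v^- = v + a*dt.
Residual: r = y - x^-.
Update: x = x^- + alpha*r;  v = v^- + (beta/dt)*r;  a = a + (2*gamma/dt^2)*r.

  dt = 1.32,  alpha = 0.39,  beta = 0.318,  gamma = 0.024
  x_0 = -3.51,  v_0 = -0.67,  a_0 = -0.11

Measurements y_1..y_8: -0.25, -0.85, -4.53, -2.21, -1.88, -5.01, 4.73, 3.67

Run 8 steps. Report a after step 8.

step 1: x_pred=-4.4902  r=4.2402  x^+=-2.8365  v^+=0.2063  a^+=0.0068
step 2: x_pred=-2.5583  r=1.7083  x^+=-1.8920  v^+=0.6268  a^+=0.0539
step 3: x_pred=-1.0177  r=-3.5123  x^+=-2.3875  v^+=-0.1482  a^+=-0.0429
step 4: x_pred=-2.6205  r=0.4105  x^+=-2.4604  v^+=-0.1059  a^+=-0.0316
step 5: x_pred=-2.6277  r=0.7477  x^+=-2.3361  v^+=0.0325  a^+=-0.0110
step 6: x_pred=-2.3027  r=-2.7073  x^+=-3.3586  v^+=-0.6342  a^+=-0.0856
step 7: x_pred=-4.2702  r=9.0002  x^+=-0.7601  v^+=1.4211  a^+=0.1624
step 8: x_pred=1.2572  r=2.4128  x^+=2.1982  v^+=2.2167  a^+=0.2288

a_post = 0.2288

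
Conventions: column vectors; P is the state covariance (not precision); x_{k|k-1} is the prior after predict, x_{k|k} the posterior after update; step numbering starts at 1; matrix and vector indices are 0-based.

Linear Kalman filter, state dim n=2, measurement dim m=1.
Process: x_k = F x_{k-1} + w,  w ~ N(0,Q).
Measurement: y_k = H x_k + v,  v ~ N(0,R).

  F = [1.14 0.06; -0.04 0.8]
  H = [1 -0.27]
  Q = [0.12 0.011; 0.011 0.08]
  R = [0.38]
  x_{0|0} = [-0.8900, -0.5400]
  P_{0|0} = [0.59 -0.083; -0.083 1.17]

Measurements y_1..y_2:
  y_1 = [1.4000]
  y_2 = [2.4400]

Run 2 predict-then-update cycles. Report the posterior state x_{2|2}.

step 1: x^-=[-1.0470, -0.3964]  P^-=[0.8796 -0.0352; -0.0352 0.8351]  S=[1.3395]  K=[0.6638; -0.1946]  nu=[2.3400]  x^+=[0.5062, -0.8518]  P^+=[0.2894 0.1378; 0.1378 0.7843]
step 2: x^-=[0.5260, -0.7017]  P^-=[0.5178 0.1608; 0.1608 0.5736]  S=[0.8528]  K=[0.5563; 0.0069]  nu=[1.7246]  x^+=[1.4853, -0.6897]  P^+=[0.2539 0.1575; 0.1575 0.5736]

x_post = [1.4853, -0.6897]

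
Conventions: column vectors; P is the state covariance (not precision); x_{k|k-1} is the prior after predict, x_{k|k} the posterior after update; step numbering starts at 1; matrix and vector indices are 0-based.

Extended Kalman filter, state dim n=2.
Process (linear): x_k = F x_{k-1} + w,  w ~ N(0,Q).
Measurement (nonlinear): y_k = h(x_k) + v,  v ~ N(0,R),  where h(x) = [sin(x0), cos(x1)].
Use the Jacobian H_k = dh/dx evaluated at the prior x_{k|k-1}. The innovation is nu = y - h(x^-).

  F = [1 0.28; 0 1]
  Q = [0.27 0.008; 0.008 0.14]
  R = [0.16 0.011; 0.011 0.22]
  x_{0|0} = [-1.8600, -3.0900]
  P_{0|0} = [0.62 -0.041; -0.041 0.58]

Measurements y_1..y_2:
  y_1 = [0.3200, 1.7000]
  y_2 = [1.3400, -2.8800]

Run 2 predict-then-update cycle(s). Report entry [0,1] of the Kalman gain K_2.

step 1: x^-=[-2.7252, -3.0900]  P^-=[0.9125 0.1294; 0.1294 0.7200]  H_jac=[-0.9146 0.0000; 0.0000 0.0516]  S=[0.9232 0.0049; 0.0049 0.2219]  K=[-0.9042 0.0500; -0.1291 0.1702]  nu=[0.7245, 2.6987]  x^+=[-3.2453, -2.7243]  P^+=[0.1576 0.0205; 0.0205 0.6984]
step 2: x^-=[-4.0081, -2.7243]  P^-=[0.4938 0.2241; 0.2241 0.8384]  H_jac=[-0.6475 0.0000; 0.0000 0.4053]  S=[0.3671 -0.0478; -0.0478 0.3577]  K=[-0.8530 0.1399; -0.2764 0.9130]  nu=[0.5780, -1.9658]  x^+=[-4.7760, -4.6788]  P^+=[0.2084 0.0528; 0.0528 0.4881]

K[0,1] = 0.1399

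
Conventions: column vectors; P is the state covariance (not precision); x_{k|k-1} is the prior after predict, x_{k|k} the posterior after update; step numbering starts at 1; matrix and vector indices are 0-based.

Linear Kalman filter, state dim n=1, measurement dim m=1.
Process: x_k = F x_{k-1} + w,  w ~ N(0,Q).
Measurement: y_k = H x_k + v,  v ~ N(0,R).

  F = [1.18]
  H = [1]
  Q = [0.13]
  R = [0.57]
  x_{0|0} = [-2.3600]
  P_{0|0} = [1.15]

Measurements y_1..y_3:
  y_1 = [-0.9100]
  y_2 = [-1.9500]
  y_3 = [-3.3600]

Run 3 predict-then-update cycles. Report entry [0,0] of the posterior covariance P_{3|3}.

P_post[0,0] = 0.2862

step 1: x^-=[-2.7848]  P^-=[1.7313]  S=[2.3013]  K=[0.7523]  nu=[1.8748]  x^+=[-1.3744]  P^+=[0.4288]
step 2: x^-=[-1.6218]  P^-=[0.7271]  S=[1.2971]  K=[0.5606]  nu=[-0.3282]  x^+=[-1.8058]  P^+=[0.3195]
step 3: x^-=[-2.1308]  P^-=[0.5749]  S=[1.1449]  K=[0.5021]  nu=[-1.2292]  x^+=[-2.7480]  P^+=[0.2862]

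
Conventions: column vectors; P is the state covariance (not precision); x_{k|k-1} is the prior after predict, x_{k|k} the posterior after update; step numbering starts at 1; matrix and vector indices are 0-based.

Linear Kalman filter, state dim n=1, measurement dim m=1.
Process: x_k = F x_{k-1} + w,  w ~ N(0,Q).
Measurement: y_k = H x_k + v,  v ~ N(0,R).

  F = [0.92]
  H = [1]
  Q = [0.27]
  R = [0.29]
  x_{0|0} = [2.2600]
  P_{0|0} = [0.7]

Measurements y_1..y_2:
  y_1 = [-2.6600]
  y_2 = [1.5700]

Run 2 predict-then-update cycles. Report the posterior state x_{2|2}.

step 1: x^-=[2.0792]  P^-=[0.8625]  S=[1.1525]  K=[0.7484]  nu=[-4.7392]  x^+=[-1.4675]  P^+=[0.2170]
step 2: x^-=[-1.3501]  P^-=[0.4537]  S=[0.7437]  K=[0.6101]  nu=[2.9201]  x^+=[0.4313]  P^+=[0.1769]

x_post = [0.4313]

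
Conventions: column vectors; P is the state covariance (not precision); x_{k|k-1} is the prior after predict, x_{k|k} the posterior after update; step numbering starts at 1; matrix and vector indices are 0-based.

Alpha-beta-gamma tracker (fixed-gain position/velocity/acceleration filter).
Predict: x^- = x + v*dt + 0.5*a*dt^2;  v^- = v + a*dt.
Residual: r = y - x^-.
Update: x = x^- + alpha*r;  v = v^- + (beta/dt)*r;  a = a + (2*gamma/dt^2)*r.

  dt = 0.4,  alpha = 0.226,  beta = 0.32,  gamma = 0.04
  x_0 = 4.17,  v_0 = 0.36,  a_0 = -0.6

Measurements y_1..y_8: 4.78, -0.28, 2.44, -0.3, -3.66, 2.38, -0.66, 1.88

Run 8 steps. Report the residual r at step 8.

resid = 5.0025

step 1: x_pred=4.2660  r=0.5140  x^+=4.3822  v^+=0.5312  a^+=-0.3430
step 2: x_pred=4.5672  r=-4.8472  x^+=3.4717  v^+=-3.4838  a^+=-2.7666
step 3: x_pred=1.8569  r=0.5831  x^+=1.9887  v^+=-4.1239  a^+=-2.4751
step 4: x_pred=0.1411  r=-0.4411  x^+=0.0414  v^+=-5.4668  a^+=-2.6956
step 5: x_pred=-2.3610  r=-1.2990  x^+=-2.6545  v^+=-7.5843  a^+=-3.3451
step 6: x_pred=-5.9559  r=8.3359  x^+=-4.0720  v^+=-2.2537  a^+=0.8228
step 7: x_pred=-4.9076  r=4.2476  x^+=-3.9476  v^+=1.4736  a^+=2.9466
step 8: x_pred=-3.1225  r=5.0025  x^+=-1.9919  v^+=6.6542  a^+=5.4479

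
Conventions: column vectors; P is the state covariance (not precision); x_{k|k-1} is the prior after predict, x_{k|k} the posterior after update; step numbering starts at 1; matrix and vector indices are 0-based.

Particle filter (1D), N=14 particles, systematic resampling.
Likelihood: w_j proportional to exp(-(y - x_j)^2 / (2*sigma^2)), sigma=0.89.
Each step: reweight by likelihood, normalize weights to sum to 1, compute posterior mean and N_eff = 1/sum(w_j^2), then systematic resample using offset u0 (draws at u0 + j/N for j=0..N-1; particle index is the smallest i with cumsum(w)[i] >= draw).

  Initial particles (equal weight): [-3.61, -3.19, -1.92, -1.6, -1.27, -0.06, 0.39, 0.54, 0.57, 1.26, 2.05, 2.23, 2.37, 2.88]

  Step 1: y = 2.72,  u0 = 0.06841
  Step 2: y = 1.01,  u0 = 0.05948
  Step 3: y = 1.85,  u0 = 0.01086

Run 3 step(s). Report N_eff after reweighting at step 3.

step 1: w=[0.0000, 0.0000, 0.0000, 0.0000, 0.0000, 0.0019, 0.0083, 0.0127, 0.0138, 0.0663, 0.1918, 0.2189, 0.2357, 0.2506]  mean=2.2630  Neff=4.8104  idx=[9, 10, 10, 10, 11, 11, 11, 12, 12, 12, 13, 13, 13, 13]
step 2: w=[0.1914, 0.1006, 0.1006, 0.1006, 0.0778, 0.0778, 0.0778, 0.0619, 0.0619, 0.0619, 0.0219, 0.0219, 0.0219, 0.0219]  mean=2.0730  Neff=10.1446  idx=[0, 0, 1, 1, 2, 3, 3, 4, 5, 6, 7, 8, 10, 13]
step 3: w=[0.0673, 0.0673, 0.0817, 0.0817, 0.0817, 0.0817, 0.0817, 0.0765, 0.0765, 0.0765, 0.0707, 0.0707, 0.0429, 0.0429]  mean=2.1015  Neff=13.5685  idx=[0, 1, 2, 3, 3, 4, 5, 6, 7, 8, 9, 10, 11, 12]

N_eff = 13.5685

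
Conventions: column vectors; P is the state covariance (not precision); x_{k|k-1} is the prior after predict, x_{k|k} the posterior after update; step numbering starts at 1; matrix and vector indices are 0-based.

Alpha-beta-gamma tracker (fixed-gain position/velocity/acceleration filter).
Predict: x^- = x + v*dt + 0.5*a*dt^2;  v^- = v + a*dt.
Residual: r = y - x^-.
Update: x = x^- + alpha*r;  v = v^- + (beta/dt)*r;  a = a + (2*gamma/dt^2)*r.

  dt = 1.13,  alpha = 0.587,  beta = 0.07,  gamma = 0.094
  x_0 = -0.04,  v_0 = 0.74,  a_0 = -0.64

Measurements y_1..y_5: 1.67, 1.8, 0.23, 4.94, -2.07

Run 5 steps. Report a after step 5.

step 1: x_pred=0.3876  r=1.2824  x^+=1.1404  v^+=0.0962  a^+=-0.4512
step 2: x_pred=0.9611  r=0.8389  x^+=1.4535  v^+=-0.3616  a^+=-0.3277
step 3: x_pred=0.8357  r=-0.6057  x^+=0.4801  v^+=-0.7694  a^+=-0.4168
step 4: x_pred=-0.6554  r=5.5954  x^+=2.6291  v^+=-0.8938  a^+=0.4070
step 5: x_pred=1.8789  r=-3.9489  x^+=-0.4391  v^+=-0.6786  a^+=-0.1744

a_post = -0.1744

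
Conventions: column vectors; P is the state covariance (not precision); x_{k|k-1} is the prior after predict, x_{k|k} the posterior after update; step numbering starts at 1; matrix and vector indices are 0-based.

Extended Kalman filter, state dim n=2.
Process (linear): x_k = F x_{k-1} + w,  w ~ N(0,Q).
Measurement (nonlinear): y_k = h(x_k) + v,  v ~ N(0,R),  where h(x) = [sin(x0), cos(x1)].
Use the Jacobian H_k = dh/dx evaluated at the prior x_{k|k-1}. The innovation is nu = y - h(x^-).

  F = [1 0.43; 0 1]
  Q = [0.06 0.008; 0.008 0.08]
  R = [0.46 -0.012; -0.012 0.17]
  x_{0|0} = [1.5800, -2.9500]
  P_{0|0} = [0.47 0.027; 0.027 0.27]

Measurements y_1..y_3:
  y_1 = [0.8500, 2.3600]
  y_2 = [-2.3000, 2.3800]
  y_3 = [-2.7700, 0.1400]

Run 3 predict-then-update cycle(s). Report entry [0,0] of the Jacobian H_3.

step 1: x^-=[0.3115, -2.9500]  P^-=[0.6031 0.1511; 0.1511 0.3500]  H_jac=[0.9519 0.0000; 0.0000 0.1904]  S=[1.0065 0.0154; 0.0154 0.1827]  K=[0.5687 0.1096; 0.1375 0.3532]  nu=[0.5435, 3.3417]  x^+=[0.9868, -1.6949]  P^+=[0.2735 0.0620; 0.0620 0.3067]
step 2: x^-=[0.2580, -1.6949]  P^-=[0.4435 0.2019; 0.2019 0.3867]  H_jac=[0.9669 0.0000; 0.0000 0.9923]  S=[0.8746 0.1817; 0.1817 0.5508]  K=[0.4452 0.2168; 0.0842 0.6689]  nu=[-2.5552, 2.5038]  x^+=[-0.3367, -0.2353]  P^+=[0.2091 0.0318; 0.0318 0.1136]
step 3: x^-=[-0.4379, -0.2353]  P^-=[0.3174 0.0886; 0.0886 0.1936]  H_jac=[0.9056 0.0000; 0.0000 0.2331]  S=[0.7204 0.0067; 0.0067 0.1805]  K=[0.3982 0.0996; 0.1091 0.2459]  nu=[-2.3460, -0.8325]  x^+=[-1.4549, -0.6959]  P^+=[0.2009 0.0522; 0.0522 0.1737]

H_jac[0,0] = 0.9056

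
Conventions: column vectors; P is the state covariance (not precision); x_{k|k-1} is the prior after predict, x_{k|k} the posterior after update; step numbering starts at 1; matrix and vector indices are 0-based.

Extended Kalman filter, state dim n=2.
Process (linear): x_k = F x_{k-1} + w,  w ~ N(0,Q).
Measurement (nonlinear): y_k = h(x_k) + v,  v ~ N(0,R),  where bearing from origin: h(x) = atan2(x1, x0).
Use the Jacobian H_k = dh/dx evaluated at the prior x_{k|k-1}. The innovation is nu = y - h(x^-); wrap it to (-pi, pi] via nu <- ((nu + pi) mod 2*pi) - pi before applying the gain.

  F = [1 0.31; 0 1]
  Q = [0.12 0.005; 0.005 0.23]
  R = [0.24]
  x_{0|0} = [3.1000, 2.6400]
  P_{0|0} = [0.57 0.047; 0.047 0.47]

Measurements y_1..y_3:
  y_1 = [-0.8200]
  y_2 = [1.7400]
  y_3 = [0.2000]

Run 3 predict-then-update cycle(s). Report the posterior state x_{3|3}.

step 1: x^-=[3.9184, 2.6400]  P^-=[0.7643 0.1977; 0.1977 0.7000]  H_jac=[-0.1183 0.1755]  S=[0.2640]  K=[-0.2109; 0.3768]  nu=[-1.4129]  x^+=[4.2164, 2.1076]  P^+=[0.7526 0.2187; 0.2187 0.6625]
step 2: x^-=[4.8697, 2.1076]  P^-=[1.0718 0.4291; 0.4291 0.8925]  H_jac=[-0.0749 0.1730]  S=[0.2616]  K=[-0.0230; 0.4673]  nu=[1.3315]  x^+=[4.8391, 2.7299]  P^+=[1.0717 0.4319; 0.4319 0.8354]
step 3: x^-=[5.6853, 2.7299]  P^-=[1.5397 0.6958; 0.6958 1.0654]  H_jac=[-0.0686 0.1429]  S=[0.2554]  K=[-0.0243; 0.4093]  nu=[-0.2477]  x^+=[5.6914, 2.6285]  P^+=[1.5396 0.6984; 0.6984 1.0226]

x_post = [5.6914, 2.6285]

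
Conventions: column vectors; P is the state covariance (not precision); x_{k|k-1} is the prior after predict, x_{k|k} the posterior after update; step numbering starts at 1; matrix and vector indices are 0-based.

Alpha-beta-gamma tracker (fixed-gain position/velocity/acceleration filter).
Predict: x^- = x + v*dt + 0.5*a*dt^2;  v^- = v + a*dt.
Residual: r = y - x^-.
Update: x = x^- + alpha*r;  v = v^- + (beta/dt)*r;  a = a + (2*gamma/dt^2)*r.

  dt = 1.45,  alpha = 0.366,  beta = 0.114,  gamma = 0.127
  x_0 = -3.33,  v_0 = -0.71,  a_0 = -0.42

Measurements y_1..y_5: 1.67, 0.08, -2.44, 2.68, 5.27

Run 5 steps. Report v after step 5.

step 1: x_pred=-4.8010  r=6.4710  x^+=-2.4326  v^+=-0.8102  a^+=0.3618
step 2: x_pred=-3.2272  r=3.3072  x^+=-2.0168  v^+=-0.0257  a^+=0.7613
step 3: x_pred=-1.2537  r=-1.1863  x^+=-1.6879  v^+=0.9849  a^+=0.6180
step 4: x_pred=0.3899  r=2.2901  x^+=1.2281  v^+=2.0610  a^+=0.8946
step 5: x_pred=5.1571  r=0.1129  x^+=5.1984  v^+=3.3671  a^+=0.9083

v_post = 3.3671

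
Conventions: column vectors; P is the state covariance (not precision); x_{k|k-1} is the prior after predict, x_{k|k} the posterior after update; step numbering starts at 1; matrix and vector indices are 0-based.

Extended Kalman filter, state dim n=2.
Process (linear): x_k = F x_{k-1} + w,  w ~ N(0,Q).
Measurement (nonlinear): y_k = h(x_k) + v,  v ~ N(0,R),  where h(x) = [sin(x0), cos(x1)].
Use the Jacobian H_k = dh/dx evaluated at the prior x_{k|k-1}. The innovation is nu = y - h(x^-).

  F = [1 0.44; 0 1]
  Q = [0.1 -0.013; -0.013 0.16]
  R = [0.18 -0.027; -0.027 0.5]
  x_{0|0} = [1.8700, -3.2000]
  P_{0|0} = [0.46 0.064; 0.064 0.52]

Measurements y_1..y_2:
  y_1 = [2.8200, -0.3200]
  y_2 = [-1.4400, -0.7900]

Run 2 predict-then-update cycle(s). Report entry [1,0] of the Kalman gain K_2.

step 1: x^-=[0.4620, -3.2000]  P^-=[0.7170 0.2798; 0.2798 0.6800]  H_jac=[0.8952 0.0000; 0.0000 -0.0584]  S=[0.7545 -0.0416; -0.0416 0.5023]  K=[0.8527 0.0381; 0.3291 -0.0518]  nu=[2.3743, 0.6783]  x^+=[2.5125, -2.4538]  P^+=[0.1703 0.0677; 0.0677 0.5955]
step 2: x^-=[1.4328, -2.4538]  P^-=[0.4452 0.3168; 0.3168 0.7555]  H_jac=[0.1376 0.0000; 0.0000 0.6349]  S=[0.1884 0.0007; 0.0007 0.8045]  K=[0.3241 0.2497; 0.2291 0.5960]  nu=[-2.4305, -0.0174]  x^+=[0.6407, -3.0211]  P^+=[0.3751 0.1829; 0.1829 0.4597]

K[1,0] = 0.2291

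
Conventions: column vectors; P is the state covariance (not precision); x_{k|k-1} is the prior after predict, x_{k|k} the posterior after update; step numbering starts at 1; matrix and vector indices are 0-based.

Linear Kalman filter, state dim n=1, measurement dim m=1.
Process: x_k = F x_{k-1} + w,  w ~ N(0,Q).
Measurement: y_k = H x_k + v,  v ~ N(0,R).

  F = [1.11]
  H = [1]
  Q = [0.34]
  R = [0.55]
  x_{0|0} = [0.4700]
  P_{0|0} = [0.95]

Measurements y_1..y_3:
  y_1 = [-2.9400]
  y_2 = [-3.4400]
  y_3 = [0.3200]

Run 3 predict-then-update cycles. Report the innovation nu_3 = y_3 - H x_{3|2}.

innov = [3.6091]

step 1: x^-=[0.5217]  P^-=[1.5105]  S=[2.0605]  K=[0.7331]  nu=[-3.4617]  x^+=[-2.0160]  P^+=[0.4032]
step 2: x^-=[-2.2377]  P^-=[0.8368]  S=[1.3868]  K=[0.6034]  nu=[-1.2023]  x^+=[-2.9632]  P^+=[0.3319]
step 3: x^-=[-3.2891]  P^-=[0.7489]  S=[1.2989]  K=[0.5766]  nu=[3.6091]  x^+=[-1.2082]  P^+=[0.3171]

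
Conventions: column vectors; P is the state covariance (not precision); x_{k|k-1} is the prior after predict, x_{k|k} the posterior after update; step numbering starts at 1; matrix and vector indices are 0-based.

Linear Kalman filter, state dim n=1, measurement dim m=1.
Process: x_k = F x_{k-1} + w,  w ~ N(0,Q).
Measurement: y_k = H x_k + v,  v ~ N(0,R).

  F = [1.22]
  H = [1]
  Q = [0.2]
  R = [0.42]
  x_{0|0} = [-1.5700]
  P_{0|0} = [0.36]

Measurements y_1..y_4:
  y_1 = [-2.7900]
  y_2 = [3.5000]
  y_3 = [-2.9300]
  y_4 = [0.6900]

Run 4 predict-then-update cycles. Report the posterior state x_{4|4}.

x_post = [-0.2665]

step 1: x^-=[-1.9154]  P^-=[0.7358]  S=[1.1558]  K=[0.6366]  nu=[-0.8746]  x^+=[-2.4722]  P^+=[0.2674]
step 2: x^-=[-3.0161]  P^-=[0.5980]  S=[1.0180]  K=[0.5874]  nu=[6.5161]  x^+=[0.8116]  P^+=[0.2467]
step 3: x^-=[0.9901]  P^-=[0.5672]  S=[0.9872]  K=[0.5746]  nu=[-3.9201]  x^+=[-1.2622]  P^+=[0.2413]
step 4: x^-=[-1.5399]  P^-=[0.5592]  S=[0.9792]  K=[0.5711]  nu=[2.2299]  x^+=[-0.2665]  P^+=[0.2398]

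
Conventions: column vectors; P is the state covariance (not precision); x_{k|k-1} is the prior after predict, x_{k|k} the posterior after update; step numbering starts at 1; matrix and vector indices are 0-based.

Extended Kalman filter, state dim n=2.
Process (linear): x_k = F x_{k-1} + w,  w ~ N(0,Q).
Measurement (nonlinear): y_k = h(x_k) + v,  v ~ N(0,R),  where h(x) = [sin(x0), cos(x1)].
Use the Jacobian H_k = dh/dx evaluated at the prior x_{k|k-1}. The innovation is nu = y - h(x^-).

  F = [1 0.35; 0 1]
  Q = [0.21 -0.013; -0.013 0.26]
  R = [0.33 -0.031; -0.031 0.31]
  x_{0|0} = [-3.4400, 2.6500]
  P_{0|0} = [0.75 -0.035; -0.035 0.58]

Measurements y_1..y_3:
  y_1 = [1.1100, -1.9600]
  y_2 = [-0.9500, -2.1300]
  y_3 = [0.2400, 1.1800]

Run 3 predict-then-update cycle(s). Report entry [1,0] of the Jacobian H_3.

H_jac[1,0] = 0.0000

step 1: x^-=[-2.5125, 2.6500]  P^-=[1.0066 0.1550; 0.1550 0.8400]  H_jac=[-0.8086 0.0000; 0.0000 -0.4720]  S=[0.9881 0.0282; 0.0282 0.4972]  K=[-0.8208 -0.1007; -0.1043 -0.7916]  nu=[1.6984, -1.0784]  x^+=[-3.7980, 3.3266]  P^+=[0.3311 0.0122; 0.0122 0.5130]
step 2: x^-=[-2.6337, 3.3266]  P^-=[0.6125 0.1788; 0.1788 0.7730]  H_jac=[-0.8738 0.0000; 0.0000 0.1839]  S=[0.7977 -0.0597; -0.0597 0.3362]  K=[-0.6726 -0.0217; -0.1664 0.3935]  nu=[-0.4637, -1.1471]  x^+=[-2.2970, 2.9524]  P^+=[0.2533 0.0768; 0.0768 0.6911]
step 3: x^-=[-1.2636, 2.9524]  P^-=[0.6017 0.3057; 0.3057 0.9511]  H_jac=[0.3024 0.0000; 0.0000 -0.1880]  S=[0.3850 -0.0484; -0.0484 0.3436]  K=[0.4596 -0.1026; 0.1778 -0.4954]  nu=[1.1932, 2.1622]  x^+=[-0.9369, 2.0934]  P^+=[0.5122 0.2449; 0.2449 0.8461]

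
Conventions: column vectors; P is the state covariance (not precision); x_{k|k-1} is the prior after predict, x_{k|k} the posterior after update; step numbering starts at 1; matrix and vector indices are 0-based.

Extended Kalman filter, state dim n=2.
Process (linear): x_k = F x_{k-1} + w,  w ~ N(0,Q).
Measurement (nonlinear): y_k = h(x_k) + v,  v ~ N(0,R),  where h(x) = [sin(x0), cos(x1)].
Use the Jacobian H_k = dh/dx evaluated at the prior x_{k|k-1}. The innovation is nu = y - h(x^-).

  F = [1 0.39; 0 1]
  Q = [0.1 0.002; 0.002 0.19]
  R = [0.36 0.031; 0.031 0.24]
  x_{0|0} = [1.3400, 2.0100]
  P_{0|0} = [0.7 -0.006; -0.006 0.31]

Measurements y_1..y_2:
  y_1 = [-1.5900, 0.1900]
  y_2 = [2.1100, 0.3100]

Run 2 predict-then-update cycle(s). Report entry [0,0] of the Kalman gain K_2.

step 1: x^-=[2.1239, 2.0100]  P^-=[0.8425 0.1169; 0.1169 0.5000]  H_jac=[-0.5253 0.0000; 0.0000 -0.9051]  S=[0.5925 0.0866; 0.0866 0.6496]  K=[-0.7375 -0.0646; -0.0019 -0.6964]  nu=[-2.4409, 0.6152]  x^+=[3.8844, 1.5861]  P^+=[0.5092 0.0424; 0.0424 0.1847]
step 2: x^-=[4.5030, 1.5861]  P^-=[0.6704 0.1164; 0.1164 0.3747]  H_jac=[-0.2079 0.0000; 0.0000 -0.9999]  S=[0.3890 0.0552; 0.0552 0.6146]  K=[-0.3356 -0.1593; 0.0246 -0.6118]  nu=[3.0882, 0.3254]  x^+=[3.4147, 1.4631]  P^+=[0.6051 0.0486; 0.0486 0.1461]

K[0,0] = -0.3356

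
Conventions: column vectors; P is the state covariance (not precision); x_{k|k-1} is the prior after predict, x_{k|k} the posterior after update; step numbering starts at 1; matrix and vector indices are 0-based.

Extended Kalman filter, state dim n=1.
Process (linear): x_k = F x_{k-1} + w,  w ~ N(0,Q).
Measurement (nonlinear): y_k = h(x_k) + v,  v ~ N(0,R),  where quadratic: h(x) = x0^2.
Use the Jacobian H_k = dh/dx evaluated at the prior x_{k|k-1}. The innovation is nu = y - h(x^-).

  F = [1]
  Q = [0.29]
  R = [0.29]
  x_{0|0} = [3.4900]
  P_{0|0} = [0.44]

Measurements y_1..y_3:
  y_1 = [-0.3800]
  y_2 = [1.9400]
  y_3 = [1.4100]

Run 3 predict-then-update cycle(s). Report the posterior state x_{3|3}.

step 1: x^-=[3.4900]  P^-=[0.7300]  H_jac=[6.9800]  S=[35.8559]  K=[0.1421]  nu=[-12.5601]  x^+=[1.7051]  P^+=[0.0059]
step 2: x^-=[1.7051]  P^-=[0.2959]  H_jac=[3.4102]  S=[3.7313]  K=[0.2704]  nu=[-0.9674]  x^+=[1.4435]  P^+=[0.0230]
step 3: x^-=[1.4435]  P^-=[0.3130]  H_jac=[2.8870]  S=[2.8987]  K=[0.3117]  nu=[-0.6736]  x^+=[1.2335]  P^+=[0.0313]

x_post = [1.2335]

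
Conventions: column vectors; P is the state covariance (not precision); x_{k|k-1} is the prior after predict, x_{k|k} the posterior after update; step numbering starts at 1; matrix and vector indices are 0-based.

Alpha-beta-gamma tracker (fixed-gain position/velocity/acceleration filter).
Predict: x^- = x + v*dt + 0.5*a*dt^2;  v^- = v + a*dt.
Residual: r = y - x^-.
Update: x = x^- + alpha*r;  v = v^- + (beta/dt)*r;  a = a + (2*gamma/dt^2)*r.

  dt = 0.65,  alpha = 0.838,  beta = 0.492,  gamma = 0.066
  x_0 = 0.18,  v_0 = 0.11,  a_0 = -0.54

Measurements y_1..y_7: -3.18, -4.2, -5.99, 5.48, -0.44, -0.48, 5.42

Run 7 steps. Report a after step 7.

a_post = 1.3922

step 1: x_pred=0.1374  r=-3.3174  x^+=-2.6426  v^+=-2.7520  a^+=-1.5764
step 2: x_pred=-4.7644  r=0.5644  x^+=-4.2914  v^+=-3.3495  a^+=-1.4001
step 3: x_pred=-6.7644  r=0.7744  x^+=-6.1155  v^+=-3.6734  a^+=-1.1582
step 4: x_pred=-8.7478  r=14.2278  x^+=3.1751  v^+=6.3431  a^+=3.2870
step 5: x_pred=7.9925  r=-8.4325  x^+=0.9261  v^+=2.0969  a^+=0.6524
step 6: x_pred=2.4269  r=-2.9069  x^+=-0.0091  v^+=0.3207  a^+=-0.2557
step 7: x_pred=0.1454  r=5.2746  x^+=4.5655  v^+=4.1470  a^+=1.3922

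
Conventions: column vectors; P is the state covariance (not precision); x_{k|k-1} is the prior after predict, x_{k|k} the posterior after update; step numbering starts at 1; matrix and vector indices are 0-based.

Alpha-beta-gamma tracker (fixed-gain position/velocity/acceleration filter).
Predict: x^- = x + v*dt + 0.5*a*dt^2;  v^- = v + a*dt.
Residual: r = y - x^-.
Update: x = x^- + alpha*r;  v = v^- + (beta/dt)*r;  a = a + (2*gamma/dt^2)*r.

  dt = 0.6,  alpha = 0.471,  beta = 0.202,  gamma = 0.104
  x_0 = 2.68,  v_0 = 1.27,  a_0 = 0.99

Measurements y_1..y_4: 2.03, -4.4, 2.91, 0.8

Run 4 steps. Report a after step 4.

step 1: x_pred=3.6202  r=-1.5902  x^+=2.8712  v^+=1.3286  a^+=0.0712
step 2: x_pred=3.6812  r=-8.0812  x^+=-0.1250  v^+=-1.3493  a^+=-4.5979
step 3: x_pred=-1.7623  r=4.6723  x^+=0.4384  v^+=-2.5351  a^+=-1.8984
step 4: x_pred=-1.4244  r=2.2244  x^+=-0.3767  v^+=-2.9252  a^+=-0.6132

a_post = -0.6132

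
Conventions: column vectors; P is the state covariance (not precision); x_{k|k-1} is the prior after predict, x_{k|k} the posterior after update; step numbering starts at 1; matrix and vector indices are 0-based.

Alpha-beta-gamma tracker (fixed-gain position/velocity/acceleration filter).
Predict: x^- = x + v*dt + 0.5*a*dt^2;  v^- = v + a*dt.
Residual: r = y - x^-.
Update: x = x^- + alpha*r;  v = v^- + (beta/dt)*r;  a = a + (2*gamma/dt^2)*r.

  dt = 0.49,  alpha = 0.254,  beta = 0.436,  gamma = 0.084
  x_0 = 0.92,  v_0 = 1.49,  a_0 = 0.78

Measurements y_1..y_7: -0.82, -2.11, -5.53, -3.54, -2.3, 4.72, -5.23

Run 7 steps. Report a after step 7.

step 1: x_pred=1.7437  r=-2.5637  x^+=1.0925  v^+=-0.4090  a^+=-1.0139
step 2: x_pred=0.7704  r=-2.8804  x^+=0.0388  v^+=-3.4688  a^+=-3.0293
step 3: x_pred=-2.0246  r=-3.5054  x^+=-2.9150  v^+=-8.0723  a^+=-5.4821
step 4: x_pred=-7.5285  r=3.9885  x^+=-6.5154  v^+=-7.2095  a^+=-2.6913
step 5: x_pred=-10.3712  r=8.0712  x^+=-8.3211  v^+=-1.3466  a^+=2.9562
step 6: x_pred=-8.6260  r=13.3460  x^+=-5.2361  v^+=11.9772  a^+=12.2945
step 7: x_pred=2.1086  r=-7.3386  x^+=0.2446  v^+=11.4716  a^+=7.1596

a_post = 7.1596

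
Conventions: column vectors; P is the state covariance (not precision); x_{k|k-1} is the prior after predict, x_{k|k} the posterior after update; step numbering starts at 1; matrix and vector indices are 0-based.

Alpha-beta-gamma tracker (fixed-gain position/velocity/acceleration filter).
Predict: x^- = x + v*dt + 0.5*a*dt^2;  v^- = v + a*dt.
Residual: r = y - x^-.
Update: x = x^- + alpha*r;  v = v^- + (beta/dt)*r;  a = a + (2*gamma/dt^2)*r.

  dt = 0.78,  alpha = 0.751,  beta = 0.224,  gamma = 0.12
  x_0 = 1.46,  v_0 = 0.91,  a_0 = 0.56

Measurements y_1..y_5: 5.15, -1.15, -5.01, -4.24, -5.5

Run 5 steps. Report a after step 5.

step 1: x_pred=2.3402  r=2.8098  x^+=4.4503  v^+=2.1537  a^+=1.6684
step 2: x_pred=6.6378  r=-7.7878  x^+=0.7892  v^+=1.2186  a^+=-1.4037
step 3: x_pred=1.3127  r=-6.3227  x^+=-3.4357  v^+=-1.6920  a^+=-3.8978
step 4: x_pred=-5.9411  r=1.7011  x^+=-4.6636  v^+=-4.2438  a^+=-3.2268
step 5: x_pred=-8.9553  r=3.4553  x^+=-6.3604  v^+=-5.7684  a^+=-1.8637

a_post = -1.8637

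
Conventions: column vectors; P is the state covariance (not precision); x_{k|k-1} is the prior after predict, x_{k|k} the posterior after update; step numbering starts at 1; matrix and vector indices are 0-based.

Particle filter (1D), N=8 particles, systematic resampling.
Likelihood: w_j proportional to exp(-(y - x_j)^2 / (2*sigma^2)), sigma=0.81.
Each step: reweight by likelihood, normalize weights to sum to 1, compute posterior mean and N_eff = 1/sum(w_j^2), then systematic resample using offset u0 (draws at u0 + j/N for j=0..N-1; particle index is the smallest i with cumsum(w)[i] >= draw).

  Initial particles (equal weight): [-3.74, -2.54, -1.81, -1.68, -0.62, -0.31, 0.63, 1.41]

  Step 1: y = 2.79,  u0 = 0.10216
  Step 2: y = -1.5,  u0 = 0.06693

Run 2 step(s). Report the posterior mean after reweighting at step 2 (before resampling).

post_mean = 0.8322

step 1: w=[0.0000, 0.0000, 0.0000, 0.0000, 0.0005, 0.0025, 0.1084, 0.8886]  mean=1.3201  Neff=1.2479  idx=[6, 7, 7, 7, 7, 7, 7, 7]
step 2: w=[0.7408, 0.0370, 0.0370, 0.0370, 0.0370, 0.0370, 0.0370, 0.0370]  mean=0.8322  Neff=1.7910  idx=[0, 0, 0, 0, 0, 0, 3, 6]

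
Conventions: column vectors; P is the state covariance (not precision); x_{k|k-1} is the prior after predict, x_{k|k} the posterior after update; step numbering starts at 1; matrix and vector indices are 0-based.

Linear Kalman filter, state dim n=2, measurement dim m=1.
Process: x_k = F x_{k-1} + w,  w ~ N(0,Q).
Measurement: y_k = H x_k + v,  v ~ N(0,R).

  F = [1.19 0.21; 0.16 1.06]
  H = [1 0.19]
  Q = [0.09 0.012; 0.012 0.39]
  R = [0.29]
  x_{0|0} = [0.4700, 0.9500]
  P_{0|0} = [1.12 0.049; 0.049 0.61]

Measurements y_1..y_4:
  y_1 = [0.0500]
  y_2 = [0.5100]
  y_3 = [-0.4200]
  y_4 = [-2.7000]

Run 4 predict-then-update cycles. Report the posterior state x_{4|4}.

step 1: x^-=[0.7588, 1.0822]  P^-=[1.7274 0.4245; 0.4245 1.1207]  S=[2.2192]  K=[0.8147; 0.2872]  nu=[-0.9144]  x^+=[0.0138, 0.8196]  P^+=[0.2543 -0.0948; -0.0948 0.9376]
step 2: x^-=[0.1885, 0.8709]  P^-=[0.4441 0.1463; 0.1463 1.4178]  S=[0.8408]  K=[0.5612; 0.4944]  nu=[0.1560]  x^+=[0.2761, 0.9481]  P^+=[0.1793 -0.0870; -0.0870 1.2123]
step 3: x^-=[0.5276, 1.0491]  P^-=[0.3539 0.2034; 0.2034 1.7273]  S=[0.7835]  K=[0.5010; 0.6784]  nu=[-1.1469]  x^+=[-0.0470, 0.2710]  P^+=[0.1572 -0.0629; -0.0629 1.3666]
step 4: x^-=[0.0010, 0.2797]  P^-=[0.3415 0.2647; 0.2647 1.9082]  S=[0.8009]  K=[0.4891; 0.7831]  nu=[-2.7542]  x^+=[-1.3461, -1.8771]  P^+=[0.1499 -0.0421; -0.0421 1.4170]

x_post = [-1.3461, -1.8771]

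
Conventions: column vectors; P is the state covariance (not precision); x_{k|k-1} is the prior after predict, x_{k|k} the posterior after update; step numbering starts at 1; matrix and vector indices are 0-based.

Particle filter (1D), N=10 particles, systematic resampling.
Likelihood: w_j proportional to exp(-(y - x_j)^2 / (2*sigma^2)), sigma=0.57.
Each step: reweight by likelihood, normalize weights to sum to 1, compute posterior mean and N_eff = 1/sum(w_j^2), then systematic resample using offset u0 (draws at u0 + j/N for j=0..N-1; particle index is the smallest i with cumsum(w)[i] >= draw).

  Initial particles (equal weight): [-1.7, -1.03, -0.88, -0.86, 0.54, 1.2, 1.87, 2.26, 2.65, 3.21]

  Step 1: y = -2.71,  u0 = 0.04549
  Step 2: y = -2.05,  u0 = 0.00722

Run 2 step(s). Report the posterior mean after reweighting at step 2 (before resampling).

post_mean = -1.6823

step 1: w=[0.8969, 0.0560, 0.0249, 0.0222, 0.0000, 0.0000, 0.0000, 0.0000, 0.0000, 0.0000]  mean=-1.6234  Neff=1.2367  idx=[0, 0, 0, 0, 0, 0, 0, 0, 0, 1]
step 2: w=[0.1082, 0.1082, 0.1082, 0.1082, 0.1082, 0.1082, 0.1082, 0.1082, 0.1082, 0.0263]  mean=-1.6823  Neff=9.4315  idx=[0, 0, 1, 2, 3, 4, 5, 6, 7, 8]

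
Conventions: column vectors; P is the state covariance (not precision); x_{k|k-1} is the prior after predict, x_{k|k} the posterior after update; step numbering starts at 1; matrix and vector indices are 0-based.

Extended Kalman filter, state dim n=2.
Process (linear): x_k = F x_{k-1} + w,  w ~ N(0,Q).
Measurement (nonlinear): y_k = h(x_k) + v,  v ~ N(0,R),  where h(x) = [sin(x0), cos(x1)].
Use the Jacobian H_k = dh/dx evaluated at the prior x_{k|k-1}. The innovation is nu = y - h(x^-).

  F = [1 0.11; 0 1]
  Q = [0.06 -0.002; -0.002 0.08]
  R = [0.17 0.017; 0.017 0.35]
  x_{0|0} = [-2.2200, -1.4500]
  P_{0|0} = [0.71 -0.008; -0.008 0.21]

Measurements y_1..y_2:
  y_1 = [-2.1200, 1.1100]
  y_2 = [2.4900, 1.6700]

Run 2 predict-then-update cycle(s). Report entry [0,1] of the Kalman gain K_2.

step 1: x^-=[-2.3795, -1.4500]  P^-=[0.7708 0.0131; 0.0131 0.2900]  H_jac=[-0.7234 0.0000; 0.0000 0.9927]  S=[0.5733 0.0076; 0.0076 0.6358]  K=[-0.9729 0.0321; -0.0225 0.4531]  nu=[-1.4296, 0.9895]  x^+=[-0.9569, -0.9695]  P^+=[0.2279 -0.0054; -0.0054 0.1594]
step 2: x^-=[-1.0636, -0.9695]  P^-=[0.2886 0.0102; 0.0102 0.2394]  H_jac=[0.4858 0.0000; 0.0000 0.8246]  S=[0.2381 0.0211; 0.0211 0.5127]  K=[0.5895 -0.0079; -0.0134 0.3855]  nu=[3.3641, 1.1043]  x^+=[0.9110, -0.5888]  P^+=[0.2060 0.0088; 0.0088 0.1633]

K[0,1] = -0.0079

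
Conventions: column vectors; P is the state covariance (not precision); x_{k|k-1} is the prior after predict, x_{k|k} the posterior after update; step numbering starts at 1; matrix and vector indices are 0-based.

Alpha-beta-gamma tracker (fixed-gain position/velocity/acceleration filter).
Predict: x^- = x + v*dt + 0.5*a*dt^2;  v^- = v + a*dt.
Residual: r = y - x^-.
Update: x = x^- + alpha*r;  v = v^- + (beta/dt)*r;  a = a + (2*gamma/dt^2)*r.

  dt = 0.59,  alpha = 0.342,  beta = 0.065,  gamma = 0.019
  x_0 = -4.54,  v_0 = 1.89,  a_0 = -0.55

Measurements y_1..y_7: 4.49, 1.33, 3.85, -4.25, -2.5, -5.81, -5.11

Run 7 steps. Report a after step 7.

step 1: x_pred=-3.5206  r=8.0106  x^+=-0.7810  v^+=2.4480  a^+=0.3245
step 2: x_pred=0.7198  r=0.6102  x^+=0.9285  v^+=2.7067  a^+=0.3911
step 3: x_pred=2.5935  r=1.2565  x^+=3.0232  v^+=3.0759  a^+=0.5282
step 4: x_pred=4.9299  r=-9.1799  x^+=1.7904  v^+=2.3762  a^+=-0.4739
step 5: x_pred=3.1099  r=-5.6099  x^+=1.1913  v^+=1.4786  a^+=-1.0863
step 6: x_pred=1.8746  r=-7.6846  x^+=-0.7536  v^+=-0.0090  a^+=-1.9251
step 7: x_pred=-1.0939  r=-4.0161  x^+=-2.4674  v^+=-1.5872  a^+=-2.3636

a_post = -2.3636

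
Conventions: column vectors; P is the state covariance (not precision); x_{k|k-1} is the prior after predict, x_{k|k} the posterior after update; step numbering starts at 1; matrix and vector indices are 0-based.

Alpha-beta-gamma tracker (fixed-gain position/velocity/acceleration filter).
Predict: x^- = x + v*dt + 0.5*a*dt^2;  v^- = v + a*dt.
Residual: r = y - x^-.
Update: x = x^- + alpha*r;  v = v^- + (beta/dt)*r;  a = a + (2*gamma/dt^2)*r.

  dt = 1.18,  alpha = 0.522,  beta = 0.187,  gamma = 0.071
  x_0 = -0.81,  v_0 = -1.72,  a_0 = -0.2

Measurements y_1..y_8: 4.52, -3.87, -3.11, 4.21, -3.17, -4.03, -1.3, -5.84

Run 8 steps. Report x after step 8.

step 1: x_pred=-2.9788  r=7.4988  x^+=0.9356  v^+=-0.7676  a^+=0.5647
step 2: x_pred=0.4229  r=-4.2929  x^+=-1.8180  v^+=-0.7815  a^+=0.1269
step 3: x_pred=-2.6518  r=-0.4582  x^+=-2.8910  v^+=-0.7044  a^+=0.0802
step 4: x_pred=-3.6663  r=7.8763  x^+=0.4451  v^+=0.6385  a^+=0.8835
step 5: x_pred=1.8136  r=-4.9836  x^+=-0.7878  v^+=0.8912  a^+=0.3752
step 6: x_pred=0.5250  r=-4.5550  x^+=-1.8527  v^+=0.6121  a^+=-0.0893
step 7: x_pred=-1.1926  r=-0.1074  x^+=-1.2487  v^+=0.4897  a^+=-0.1003
step 8: x_pred=-0.7406  r=-5.0994  x^+=-3.4025  v^+=-0.4367  a^+=-0.6203

x_post = -3.4025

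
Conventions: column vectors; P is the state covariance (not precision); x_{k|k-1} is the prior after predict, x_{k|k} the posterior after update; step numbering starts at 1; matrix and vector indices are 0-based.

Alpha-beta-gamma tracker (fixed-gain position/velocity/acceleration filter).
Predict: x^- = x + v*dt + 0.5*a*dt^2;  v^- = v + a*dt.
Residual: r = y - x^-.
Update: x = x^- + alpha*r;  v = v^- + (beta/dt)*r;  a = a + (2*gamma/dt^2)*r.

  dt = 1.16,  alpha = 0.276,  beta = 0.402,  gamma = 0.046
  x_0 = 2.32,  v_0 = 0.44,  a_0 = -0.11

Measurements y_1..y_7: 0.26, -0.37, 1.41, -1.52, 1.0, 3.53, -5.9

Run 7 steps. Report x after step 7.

x_post = -0.0078

step 1: x_pred=2.7564  r=-2.4964  x^+=2.0674  v^+=-0.5527  a^+=-0.2807
step 2: x_pred=1.2374  r=-1.6074  x^+=0.7937  v^+=-1.4354  a^+=-0.3906
step 3: x_pred=-1.1341  r=2.5441  x^+=-0.4319  v^+=-1.0068  a^+=-0.2166
step 4: x_pred=-1.7455  r=0.2255  x^+=-1.6833  v^+=-1.1799  a^+=-0.2012
step 5: x_pred=-3.1874  r=4.1874  x^+=-2.0317  v^+=0.0378  a^+=0.0851
step 6: x_pred=-1.9306  r=5.4606  x^+=-0.4235  v^+=2.0289  a^+=0.4584
step 7: x_pred=2.2384  r=-8.1384  x^+=-0.0078  v^+=-0.2598  a^+=-0.0980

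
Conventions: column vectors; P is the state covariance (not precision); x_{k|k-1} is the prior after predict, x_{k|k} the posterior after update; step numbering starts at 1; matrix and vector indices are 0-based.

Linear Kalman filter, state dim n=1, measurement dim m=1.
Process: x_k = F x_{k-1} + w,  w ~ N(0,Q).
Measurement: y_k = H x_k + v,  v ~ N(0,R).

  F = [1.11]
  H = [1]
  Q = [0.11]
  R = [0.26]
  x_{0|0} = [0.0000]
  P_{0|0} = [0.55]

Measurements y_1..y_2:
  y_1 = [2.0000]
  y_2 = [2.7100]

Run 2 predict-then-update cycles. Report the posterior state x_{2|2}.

step 1: x^-=[0.0000]  P^-=[0.7877]  S=[1.0477]  K=[0.7518]  nu=[2.0000]  x^+=[1.5037]  P^+=[0.1955]
step 2: x^-=[1.6691]  P^-=[0.3508]  S=[0.6108]  K=[0.5744]  nu=[1.0409]  x^+=[2.2669]  P^+=[0.1493]

x_post = [2.2669]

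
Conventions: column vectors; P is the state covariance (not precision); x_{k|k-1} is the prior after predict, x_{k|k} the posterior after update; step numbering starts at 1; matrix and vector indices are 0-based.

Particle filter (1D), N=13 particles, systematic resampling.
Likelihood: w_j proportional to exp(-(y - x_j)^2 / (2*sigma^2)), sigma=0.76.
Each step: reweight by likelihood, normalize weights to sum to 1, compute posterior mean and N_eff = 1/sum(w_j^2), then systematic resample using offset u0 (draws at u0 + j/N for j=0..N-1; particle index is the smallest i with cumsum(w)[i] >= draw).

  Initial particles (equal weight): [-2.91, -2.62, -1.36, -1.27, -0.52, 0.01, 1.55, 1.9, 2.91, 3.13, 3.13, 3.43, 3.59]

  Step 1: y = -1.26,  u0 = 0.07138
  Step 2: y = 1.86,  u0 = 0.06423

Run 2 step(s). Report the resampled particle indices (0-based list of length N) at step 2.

resampled_idx = [9, 10, 11, 11, 12, 12, 12, 12, 12, 12, 12, 12, 12]

step 1: w=[0.0300, 0.0638, 0.3138, 0.3165, 0.1971, 0.0784, 0.0003, 0.0001, 0.0000, 0.0000, 0.0000, 0.0000, 0.0000]  mean=-1.1844  Neff=4.0221  idx=[1, 2, 2, 2, 2, 3, 3, 3, 3, 4, 4, 4, 5]
step 2: w=[0.0000, 0.0017, 0.0017, 0.0017, 0.0017, 0.0028, 0.0028, 0.0028, 0.0028, 0.0986, 0.0986, 0.0986, 0.6865]  mean=-0.1701  Neff=1.9981  idx=[9, 10, 11, 11, 12, 12, 12, 12, 12, 12, 12, 12, 12]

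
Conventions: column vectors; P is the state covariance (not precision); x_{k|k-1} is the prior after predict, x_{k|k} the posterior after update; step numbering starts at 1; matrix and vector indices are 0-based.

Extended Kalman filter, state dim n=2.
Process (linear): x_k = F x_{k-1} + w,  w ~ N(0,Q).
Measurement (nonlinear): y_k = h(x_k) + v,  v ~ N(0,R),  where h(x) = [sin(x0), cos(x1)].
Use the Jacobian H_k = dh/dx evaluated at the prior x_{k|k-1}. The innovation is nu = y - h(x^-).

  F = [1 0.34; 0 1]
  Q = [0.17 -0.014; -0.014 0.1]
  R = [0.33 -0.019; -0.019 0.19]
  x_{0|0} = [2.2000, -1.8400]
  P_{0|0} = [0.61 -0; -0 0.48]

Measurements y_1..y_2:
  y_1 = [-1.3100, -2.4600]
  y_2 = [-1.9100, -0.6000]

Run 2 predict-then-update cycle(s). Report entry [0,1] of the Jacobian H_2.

H_jac[0,1] = 0.0000

step 1: x^-=[1.5744, -1.8400]  P^-=[0.8355 0.1492; 0.1492 0.5800]  H_jac=[-0.0036 0.0000; 0.0000 0.9640]  S=[0.3300 -0.0195; -0.0195 0.7290]  K=[0.0025 0.1974; 0.0438 0.7682]  nu=[-2.3100, -2.1940]  x^+=[1.1355, -3.6265]  P^+=[0.8071 0.0389; 0.0389 0.1505]
step 2: x^-=[-0.0975, -3.6265]  P^-=[1.0209 0.0760; 0.0760 0.2505]  H_jac=[0.9952 0.0000; 0.0000 -0.4662]  S=[1.3412 -0.0543; -0.0543 0.2444]  K=[0.7585 0.0234; 0.0374 -0.4695]  nu=[-1.8126, 0.2847]  x^+=[-1.4658, -3.8280]  P^+=[0.2511 0.0214; 0.0214 0.1929]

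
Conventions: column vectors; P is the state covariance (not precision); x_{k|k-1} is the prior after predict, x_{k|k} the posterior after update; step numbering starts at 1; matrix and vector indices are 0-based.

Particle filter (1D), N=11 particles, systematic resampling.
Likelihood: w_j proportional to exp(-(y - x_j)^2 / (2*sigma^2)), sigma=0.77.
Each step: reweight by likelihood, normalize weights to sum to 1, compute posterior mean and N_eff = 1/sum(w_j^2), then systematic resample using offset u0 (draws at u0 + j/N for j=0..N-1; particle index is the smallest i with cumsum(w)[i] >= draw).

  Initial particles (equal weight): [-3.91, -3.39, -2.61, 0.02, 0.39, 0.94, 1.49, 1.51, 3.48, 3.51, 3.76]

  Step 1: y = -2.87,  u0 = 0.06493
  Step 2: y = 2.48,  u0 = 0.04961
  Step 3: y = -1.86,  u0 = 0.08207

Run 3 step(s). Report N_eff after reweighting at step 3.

N_eff = 11.0000

step 1: w=[0.1874, 0.3714, 0.4407, 0.0004, 0.0001, 0.0000, 0.0000, 0.0000, 0.0000, 0.0000, 0.0000]  mean=-3.1421  Neff=2.7226  idx=[0, 0, 1, 1, 1, 1, 2, 2, 2, 2, 2]
step 2: w=[0.0000, 0.0000, 0.0001, 0.0001, 0.0001, 0.0001, 0.1999, 0.1999, 0.1999, 0.1999, 0.1999]  mean=-2.6105  Neff=5.0059  idx=[6, 6, 7, 7, 8, 8, 8, 9, 9, 10, 10]
step 3: w=[0.0909, 0.0909, 0.0909, 0.0909, 0.0909, 0.0909, 0.0909, 0.0909, 0.0909, 0.0909, 0.0909]  mean=-2.6100  Neff=11.0000  idx=[0, 1, 2, 3, 4, 5, 6, 7, 8, 9, 10]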